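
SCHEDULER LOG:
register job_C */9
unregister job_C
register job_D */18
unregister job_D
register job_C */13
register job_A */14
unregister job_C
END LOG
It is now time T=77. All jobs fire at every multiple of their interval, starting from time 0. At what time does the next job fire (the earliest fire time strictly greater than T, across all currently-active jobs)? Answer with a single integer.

Answer: 84

Derivation:
Op 1: register job_C */9 -> active={job_C:*/9}
Op 2: unregister job_C -> active={}
Op 3: register job_D */18 -> active={job_D:*/18}
Op 4: unregister job_D -> active={}
Op 5: register job_C */13 -> active={job_C:*/13}
Op 6: register job_A */14 -> active={job_A:*/14, job_C:*/13}
Op 7: unregister job_C -> active={job_A:*/14}
  job_A: interval 14, next fire after T=77 is 84
Earliest fire time = 84 (job job_A)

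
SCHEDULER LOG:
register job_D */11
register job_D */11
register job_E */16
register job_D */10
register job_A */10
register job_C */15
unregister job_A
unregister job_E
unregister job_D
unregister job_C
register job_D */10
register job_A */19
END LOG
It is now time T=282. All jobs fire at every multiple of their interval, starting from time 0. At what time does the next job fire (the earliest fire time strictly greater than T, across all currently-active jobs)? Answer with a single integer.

Answer: 285

Derivation:
Op 1: register job_D */11 -> active={job_D:*/11}
Op 2: register job_D */11 -> active={job_D:*/11}
Op 3: register job_E */16 -> active={job_D:*/11, job_E:*/16}
Op 4: register job_D */10 -> active={job_D:*/10, job_E:*/16}
Op 5: register job_A */10 -> active={job_A:*/10, job_D:*/10, job_E:*/16}
Op 6: register job_C */15 -> active={job_A:*/10, job_C:*/15, job_D:*/10, job_E:*/16}
Op 7: unregister job_A -> active={job_C:*/15, job_D:*/10, job_E:*/16}
Op 8: unregister job_E -> active={job_C:*/15, job_D:*/10}
Op 9: unregister job_D -> active={job_C:*/15}
Op 10: unregister job_C -> active={}
Op 11: register job_D */10 -> active={job_D:*/10}
Op 12: register job_A */19 -> active={job_A:*/19, job_D:*/10}
  job_A: interval 19, next fire after T=282 is 285
  job_D: interval 10, next fire after T=282 is 290
Earliest fire time = 285 (job job_A)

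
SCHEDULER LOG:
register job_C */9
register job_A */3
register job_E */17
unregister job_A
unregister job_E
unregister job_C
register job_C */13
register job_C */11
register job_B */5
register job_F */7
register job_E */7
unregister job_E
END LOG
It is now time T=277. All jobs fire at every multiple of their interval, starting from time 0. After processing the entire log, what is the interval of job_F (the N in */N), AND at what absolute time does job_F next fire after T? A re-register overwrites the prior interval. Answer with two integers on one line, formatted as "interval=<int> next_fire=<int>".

Answer: interval=7 next_fire=280

Derivation:
Op 1: register job_C */9 -> active={job_C:*/9}
Op 2: register job_A */3 -> active={job_A:*/3, job_C:*/9}
Op 3: register job_E */17 -> active={job_A:*/3, job_C:*/9, job_E:*/17}
Op 4: unregister job_A -> active={job_C:*/9, job_E:*/17}
Op 5: unregister job_E -> active={job_C:*/9}
Op 6: unregister job_C -> active={}
Op 7: register job_C */13 -> active={job_C:*/13}
Op 8: register job_C */11 -> active={job_C:*/11}
Op 9: register job_B */5 -> active={job_B:*/5, job_C:*/11}
Op 10: register job_F */7 -> active={job_B:*/5, job_C:*/11, job_F:*/7}
Op 11: register job_E */7 -> active={job_B:*/5, job_C:*/11, job_E:*/7, job_F:*/7}
Op 12: unregister job_E -> active={job_B:*/5, job_C:*/11, job_F:*/7}
Final interval of job_F = 7
Next fire of job_F after T=277: (277//7+1)*7 = 280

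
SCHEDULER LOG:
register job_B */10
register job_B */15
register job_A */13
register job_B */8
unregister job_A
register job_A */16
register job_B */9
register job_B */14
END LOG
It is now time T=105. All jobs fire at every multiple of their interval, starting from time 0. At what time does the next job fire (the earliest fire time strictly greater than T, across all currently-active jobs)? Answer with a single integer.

Op 1: register job_B */10 -> active={job_B:*/10}
Op 2: register job_B */15 -> active={job_B:*/15}
Op 3: register job_A */13 -> active={job_A:*/13, job_B:*/15}
Op 4: register job_B */8 -> active={job_A:*/13, job_B:*/8}
Op 5: unregister job_A -> active={job_B:*/8}
Op 6: register job_A */16 -> active={job_A:*/16, job_B:*/8}
Op 7: register job_B */9 -> active={job_A:*/16, job_B:*/9}
Op 8: register job_B */14 -> active={job_A:*/16, job_B:*/14}
  job_A: interval 16, next fire after T=105 is 112
  job_B: interval 14, next fire after T=105 is 112
Earliest fire time = 112 (job job_A)

Answer: 112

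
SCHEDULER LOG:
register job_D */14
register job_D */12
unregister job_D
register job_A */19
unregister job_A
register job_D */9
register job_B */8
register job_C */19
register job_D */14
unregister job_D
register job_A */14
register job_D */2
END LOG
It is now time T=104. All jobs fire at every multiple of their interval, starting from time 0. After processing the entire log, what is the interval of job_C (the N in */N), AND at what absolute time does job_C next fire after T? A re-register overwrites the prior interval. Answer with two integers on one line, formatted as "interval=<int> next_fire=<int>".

Answer: interval=19 next_fire=114

Derivation:
Op 1: register job_D */14 -> active={job_D:*/14}
Op 2: register job_D */12 -> active={job_D:*/12}
Op 3: unregister job_D -> active={}
Op 4: register job_A */19 -> active={job_A:*/19}
Op 5: unregister job_A -> active={}
Op 6: register job_D */9 -> active={job_D:*/9}
Op 7: register job_B */8 -> active={job_B:*/8, job_D:*/9}
Op 8: register job_C */19 -> active={job_B:*/8, job_C:*/19, job_D:*/9}
Op 9: register job_D */14 -> active={job_B:*/8, job_C:*/19, job_D:*/14}
Op 10: unregister job_D -> active={job_B:*/8, job_C:*/19}
Op 11: register job_A */14 -> active={job_A:*/14, job_B:*/8, job_C:*/19}
Op 12: register job_D */2 -> active={job_A:*/14, job_B:*/8, job_C:*/19, job_D:*/2}
Final interval of job_C = 19
Next fire of job_C after T=104: (104//19+1)*19 = 114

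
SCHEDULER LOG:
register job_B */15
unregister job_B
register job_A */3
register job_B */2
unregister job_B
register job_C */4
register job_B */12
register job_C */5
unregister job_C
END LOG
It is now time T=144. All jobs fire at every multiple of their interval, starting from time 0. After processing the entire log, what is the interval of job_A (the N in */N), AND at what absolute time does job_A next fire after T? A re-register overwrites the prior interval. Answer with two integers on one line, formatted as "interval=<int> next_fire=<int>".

Answer: interval=3 next_fire=147

Derivation:
Op 1: register job_B */15 -> active={job_B:*/15}
Op 2: unregister job_B -> active={}
Op 3: register job_A */3 -> active={job_A:*/3}
Op 4: register job_B */2 -> active={job_A:*/3, job_B:*/2}
Op 5: unregister job_B -> active={job_A:*/3}
Op 6: register job_C */4 -> active={job_A:*/3, job_C:*/4}
Op 7: register job_B */12 -> active={job_A:*/3, job_B:*/12, job_C:*/4}
Op 8: register job_C */5 -> active={job_A:*/3, job_B:*/12, job_C:*/5}
Op 9: unregister job_C -> active={job_A:*/3, job_B:*/12}
Final interval of job_A = 3
Next fire of job_A after T=144: (144//3+1)*3 = 147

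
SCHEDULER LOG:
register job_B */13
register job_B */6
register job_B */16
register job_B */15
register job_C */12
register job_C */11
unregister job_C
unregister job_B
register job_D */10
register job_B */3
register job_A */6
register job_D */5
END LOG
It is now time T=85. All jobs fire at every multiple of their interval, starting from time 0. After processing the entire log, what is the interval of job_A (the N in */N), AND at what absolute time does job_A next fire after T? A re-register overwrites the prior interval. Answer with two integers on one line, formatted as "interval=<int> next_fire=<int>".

Op 1: register job_B */13 -> active={job_B:*/13}
Op 2: register job_B */6 -> active={job_B:*/6}
Op 3: register job_B */16 -> active={job_B:*/16}
Op 4: register job_B */15 -> active={job_B:*/15}
Op 5: register job_C */12 -> active={job_B:*/15, job_C:*/12}
Op 6: register job_C */11 -> active={job_B:*/15, job_C:*/11}
Op 7: unregister job_C -> active={job_B:*/15}
Op 8: unregister job_B -> active={}
Op 9: register job_D */10 -> active={job_D:*/10}
Op 10: register job_B */3 -> active={job_B:*/3, job_D:*/10}
Op 11: register job_A */6 -> active={job_A:*/6, job_B:*/3, job_D:*/10}
Op 12: register job_D */5 -> active={job_A:*/6, job_B:*/3, job_D:*/5}
Final interval of job_A = 6
Next fire of job_A after T=85: (85//6+1)*6 = 90

Answer: interval=6 next_fire=90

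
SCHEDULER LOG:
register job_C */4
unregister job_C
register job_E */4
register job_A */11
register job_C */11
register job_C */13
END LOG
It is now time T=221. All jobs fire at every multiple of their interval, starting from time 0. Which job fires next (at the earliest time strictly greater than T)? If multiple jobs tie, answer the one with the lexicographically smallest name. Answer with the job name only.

Answer: job_E

Derivation:
Op 1: register job_C */4 -> active={job_C:*/4}
Op 2: unregister job_C -> active={}
Op 3: register job_E */4 -> active={job_E:*/4}
Op 4: register job_A */11 -> active={job_A:*/11, job_E:*/4}
Op 5: register job_C */11 -> active={job_A:*/11, job_C:*/11, job_E:*/4}
Op 6: register job_C */13 -> active={job_A:*/11, job_C:*/13, job_E:*/4}
  job_A: interval 11, next fire after T=221 is 231
  job_C: interval 13, next fire after T=221 is 234
  job_E: interval 4, next fire after T=221 is 224
Earliest = 224, winner (lex tiebreak) = job_E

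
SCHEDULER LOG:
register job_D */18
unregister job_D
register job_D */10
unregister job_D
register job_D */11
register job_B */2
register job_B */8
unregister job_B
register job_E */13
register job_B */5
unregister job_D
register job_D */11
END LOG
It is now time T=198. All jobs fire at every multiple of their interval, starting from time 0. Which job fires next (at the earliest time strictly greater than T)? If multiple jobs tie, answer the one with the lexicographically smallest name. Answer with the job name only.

Answer: job_B

Derivation:
Op 1: register job_D */18 -> active={job_D:*/18}
Op 2: unregister job_D -> active={}
Op 3: register job_D */10 -> active={job_D:*/10}
Op 4: unregister job_D -> active={}
Op 5: register job_D */11 -> active={job_D:*/11}
Op 6: register job_B */2 -> active={job_B:*/2, job_D:*/11}
Op 7: register job_B */8 -> active={job_B:*/8, job_D:*/11}
Op 8: unregister job_B -> active={job_D:*/11}
Op 9: register job_E */13 -> active={job_D:*/11, job_E:*/13}
Op 10: register job_B */5 -> active={job_B:*/5, job_D:*/11, job_E:*/13}
Op 11: unregister job_D -> active={job_B:*/5, job_E:*/13}
Op 12: register job_D */11 -> active={job_B:*/5, job_D:*/11, job_E:*/13}
  job_B: interval 5, next fire after T=198 is 200
  job_D: interval 11, next fire after T=198 is 209
  job_E: interval 13, next fire after T=198 is 208
Earliest = 200, winner (lex tiebreak) = job_B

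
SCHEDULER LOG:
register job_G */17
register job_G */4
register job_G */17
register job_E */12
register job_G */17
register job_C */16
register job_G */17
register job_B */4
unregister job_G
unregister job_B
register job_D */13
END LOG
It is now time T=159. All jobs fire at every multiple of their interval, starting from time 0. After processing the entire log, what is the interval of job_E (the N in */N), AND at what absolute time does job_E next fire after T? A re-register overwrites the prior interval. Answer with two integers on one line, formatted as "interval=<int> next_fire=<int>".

Op 1: register job_G */17 -> active={job_G:*/17}
Op 2: register job_G */4 -> active={job_G:*/4}
Op 3: register job_G */17 -> active={job_G:*/17}
Op 4: register job_E */12 -> active={job_E:*/12, job_G:*/17}
Op 5: register job_G */17 -> active={job_E:*/12, job_G:*/17}
Op 6: register job_C */16 -> active={job_C:*/16, job_E:*/12, job_G:*/17}
Op 7: register job_G */17 -> active={job_C:*/16, job_E:*/12, job_G:*/17}
Op 8: register job_B */4 -> active={job_B:*/4, job_C:*/16, job_E:*/12, job_G:*/17}
Op 9: unregister job_G -> active={job_B:*/4, job_C:*/16, job_E:*/12}
Op 10: unregister job_B -> active={job_C:*/16, job_E:*/12}
Op 11: register job_D */13 -> active={job_C:*/16, job_D:*/13, job_E:*/12}
Final interval of job_E = 12
Next fire of job_E after T=159: (159//12+1)*12 = 168

Answer: interval=12 next_fire=168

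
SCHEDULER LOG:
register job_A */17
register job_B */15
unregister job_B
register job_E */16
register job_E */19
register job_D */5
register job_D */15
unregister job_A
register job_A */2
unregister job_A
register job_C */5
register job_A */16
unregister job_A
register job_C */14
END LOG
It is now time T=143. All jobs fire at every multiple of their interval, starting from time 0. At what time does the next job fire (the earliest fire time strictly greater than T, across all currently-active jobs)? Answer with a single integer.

Answer: 150

Derivation:
Op 1: register job_A */17 -> active={job_A:*/17}
Op 2: register job_B */15 -> active={job_A:*/17, job_B:*/15}
Op 3: unregister job_B -> active={job_A:*/17}
Op 4: register job_E */16 -> active={job_A:*/17, job_E:*/16}
Op 5: register job_E */19 -> active={job_A:*/17, job_E:*/19}
Op 6: register job_D */5 -> active={job_A:*/17, job_D:*/5, job_E:*/19}
Op 7: register job_D */15 -> active={job_A:*/17, job_D:*/15, job_E:*/19}
Op 8: unregister job_A -> active={job_D:*/15, job_E:*/19}
Op 9: register job_A */2 -> active={job_A:*/2, job_D:*/15, job_E:*/19}
Op 10: unregister job_A -> active={job_D:*/15, job_E:*/19}
Op 11: register job_C */5 -> active={job_C:*/5, job_D:*/15, job_E:*/19}
Op 12: register job_A */16 -> active={job_A:*/16, job_C:*/5, job_D:*/15, job_E:*/19}
Op 13: unregister job_A -> active={job_C:*/5, job_D:*/15, job_E:*/19}
Op 14: register job_C */14 -> active={job_C:*/14, job_D:*/15, job_E:*/19}
  job_C: interval 14, next fire after T=143 is 154
  job_D: interval 15, next fire after T=143 is 150
  job_E: interval 19, next fire after T=143 is 152
Earliest fire time = 150 (job job_D)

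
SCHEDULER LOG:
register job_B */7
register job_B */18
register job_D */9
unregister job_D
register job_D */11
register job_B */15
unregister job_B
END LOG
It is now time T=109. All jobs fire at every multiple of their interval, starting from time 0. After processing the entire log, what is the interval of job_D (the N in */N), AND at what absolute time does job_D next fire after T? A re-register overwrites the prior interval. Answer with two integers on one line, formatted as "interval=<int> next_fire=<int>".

Answer: interval=11 next_fire=110

Derivation:
Op 1: register job_B */7 -> active={job_B:*/7}
Op 2: register job_B */18 -> active={job_B:*/18}
Op 3: register job_D */9 -> active={job_B:*/18, job_D:*/9}
Op 4: unregister job_D -> active={job_B:*/18}
Op 5: register job_D */11 -> active={job_B:*/18, job_D:*/11}
Op 6: register job_B */15 -> active={job_B:*/15, job_D:*/11}
Op 7: unregister job_B -> active={job_D:*/11}
Final interval of job_D = 11
Next fire of job_D after T=109: (109//11+1)*11 = 110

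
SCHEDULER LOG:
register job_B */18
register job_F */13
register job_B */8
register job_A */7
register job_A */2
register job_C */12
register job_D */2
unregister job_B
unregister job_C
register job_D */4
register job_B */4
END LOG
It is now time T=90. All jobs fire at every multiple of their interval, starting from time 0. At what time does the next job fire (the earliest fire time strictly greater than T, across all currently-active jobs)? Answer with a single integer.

Op 1: register job_B */18 -> active={job_B:*/18}
Op 2: register job_F */13 -> active={job_B:*/18, job_F:*/13}
Op 3: register job_B */8 -> active={job_B:*/8, job_F:*/13}
Op 4: register job_A */7 -> active={job_A:*/7, job_B:*/8, job_F:*/13}
Op 5: register job_A */2 -> active={job_A:*/2, job_B:*/8, job_F:*/13}
Op 6: register job_C */12 -> active={job_A:*/2, job_B:*/8, job_C:*/12, job_F:*/13}
Op 7: register job_D */2 -> active={job_A:*/2, job_B:*/8, job_C:*/12, job_D:*/2, job_F:*/13}
Op 8: unregister job_B -> active={job_A:*/2, job_C:*/12, job_D:*/2, job_F:*/13}
Op 9: unregister job_C -> active={job_A:*/2, job_D:*/2, job_F:*/13}
Op 10: register job_D */4 -> active={job_A:*/2, job_D:*/4, job_F:*/13}
Op 11: register job_B */4 -> active={job_A:*/2, job_B:*/4, job_D:*/4, job_F:*/13}
  job_A: interval 2, next fire after T=90 is 92
  job_B: interval 4, next fire after T=90 is 92
  job_D: interval 4, next fire after T=90 is 92
  job_F: interval 13, next fire after T=90 is 91
Earliest fire time = 91 (job job_F)

Answer: 91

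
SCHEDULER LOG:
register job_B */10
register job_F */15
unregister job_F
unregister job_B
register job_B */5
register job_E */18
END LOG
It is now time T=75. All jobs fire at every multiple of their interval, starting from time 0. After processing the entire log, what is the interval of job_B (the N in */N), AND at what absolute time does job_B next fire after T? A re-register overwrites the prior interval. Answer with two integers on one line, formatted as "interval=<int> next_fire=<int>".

Answer: interval=5 next_fire=80

Derivation:
Op 1: register job_B */10 -> active={job_B:*/10}
Op 2: register job_F */15 -> active={job_B:*/10, job_F:*/15}
Op 3: unregister job_F -> active={job_B:*/10}
Op 4: unregister job_B -> active={}
Op 5: register job_B */5 -> active={job_B:*/5}
Op 6: register job_E */18 -> active={job_B:*/5, job_E:*/18}
Final interval of job_B = 5
Next fire of job_B after T=75: (75//5+1)*5 = 80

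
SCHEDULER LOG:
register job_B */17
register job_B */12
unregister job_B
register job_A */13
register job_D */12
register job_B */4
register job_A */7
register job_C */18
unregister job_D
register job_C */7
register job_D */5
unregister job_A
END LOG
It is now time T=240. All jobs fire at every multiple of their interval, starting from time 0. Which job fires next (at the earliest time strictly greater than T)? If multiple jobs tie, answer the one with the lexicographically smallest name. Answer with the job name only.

Answer: job_B

Derivation:
Op 1: register job_B */17 -> active={job_B:*/17}
Op 2: register job_B */12 -> active={job_B:*/12}
Op 3: unregister job_B -> active={}
Op 4: register job_A */13 -> active={job_A:*/13}
Op 5: register job_D */12 -> active={job_A:*/13, job_D:*/12}
Op 6: register job_B */4 -> active={job_A:*/13, job_B:*/4, job_D:*/12}
Op 7: register job_A */7 -> active={job_A:*/7, job_B:*/4, job_D:*/12}
Op 8: register job_C */18 -> active={job_A:*/7, job_B:*/4, job_C:*/18, job_D:*/12}
Op 9: unregister job_D -> active={job_A:*/7, job_B:*/4, job_C:*/18}
Op 10: register job_C */7 -> active={job_A:*/7, job_B:*/4, job_C:*/7}
Op 11: register job_D */5 -> active={job_A:*/7, job_B:*/4, job_C:*/7, job_D:*/5}
Op 12: unregister job_A -> active={job_B:*/4, job_C:*/7, job_D:*/5}
  job_B: interval 4, next fire after T=240 is 244
  job_C: interval 7, next fire after T=240 is 245
  job_D: interval 5, next fire after T=240 is 245
Earliest = 244, winner (lex tiebreak) = job_B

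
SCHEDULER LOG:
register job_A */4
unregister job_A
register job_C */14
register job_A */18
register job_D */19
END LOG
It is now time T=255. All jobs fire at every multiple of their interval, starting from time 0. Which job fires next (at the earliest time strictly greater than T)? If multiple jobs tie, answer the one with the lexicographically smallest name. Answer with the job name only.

Op 1: register job_A */4 -> active={job_A:*/4}
Op 2: unregister job_A -> active={}
Op 3: register job_C */14 -> active={job_C:*/14}
Op 4: register job_A */18 -> active={job_A:*/18, job_C:*/14}
Op 5: register job_D */19 -> active={job_A:*/18, job_C:*/14, job_D:*/19}
  job_A: interval 18, next fire after T=255 is 270
  job_C: interval 14, next fire after T=255 is 266
  job_D: interval 19, next fire after T=255 is 266
Earliest = 266, winner (lex tiebreak) = job_C

Answer: job_C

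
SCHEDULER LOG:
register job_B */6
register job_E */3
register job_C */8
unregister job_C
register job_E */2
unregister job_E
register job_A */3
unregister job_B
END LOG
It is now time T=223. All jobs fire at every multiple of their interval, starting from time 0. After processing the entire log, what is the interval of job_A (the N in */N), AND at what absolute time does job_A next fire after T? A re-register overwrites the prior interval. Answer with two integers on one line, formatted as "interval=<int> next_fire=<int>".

Op 1: register job_B */6 -> active={job_B:*/6}
Op 2: register job_E */3 -> active={job_B:*/6, job_E:*/3}
Op 3: register job_C */8 -> active={job_B:*/6, job_C:*/8, job_E:*/3}
Op 4: unregister job_C -> active={job_B:*/6, job_E:*/3}
Op 5: register job_E */2 -> active={job_B:*/6, job_E:*/2}
Op 6: unregister job_E -> active={job_B:*/6}
Op 7: register job_A */3 -> active={job_A:*/3, job_B:*/6}
Op 8: unregister job_B -> active={job_A:*/3}
Final interval of job_A = 3
Next fire of job_A after T=223: (223//3+1)*3 = 225

Answer: interval=3 next_fire=225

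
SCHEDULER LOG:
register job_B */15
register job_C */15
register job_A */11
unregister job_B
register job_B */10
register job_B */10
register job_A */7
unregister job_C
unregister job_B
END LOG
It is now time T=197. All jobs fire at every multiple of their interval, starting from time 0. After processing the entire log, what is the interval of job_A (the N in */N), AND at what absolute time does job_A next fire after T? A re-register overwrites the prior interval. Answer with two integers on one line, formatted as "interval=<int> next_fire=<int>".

Op 1: register job_B */15 -> active={job_B:*/15}
Op 2: register job_C */15 -> active={job_B:*/15, job_C:*/15}
Op 3: register job_A */11 -> active={job_A:*/11, job_B:*/15, job_C:*/15}
Op 4: unregister job_B -> active={job_A:*/11, job_C:*/15}
Op 5: register job_B */10 -> active={job_A:*/11, job_B:*/10, job_C:*/15}
Op 6: register job_B */10 -> active={job_A:*/11, job_B:*/10, job_C:*/15}
Op 7: register job_A */7 -> active={job_A:*/7, job_B:*/10, job_C:*/15}
Op 8: unregister job_C -> active={job_A:*/7, job_B:*/10}
Op 9: unregister job_B -> active={job_A:*/7}
Final interval of job_A = 7
Next fire of job_A after T=197: (197//7+1)*7 = 203

Answer: interval=7 next_fire=203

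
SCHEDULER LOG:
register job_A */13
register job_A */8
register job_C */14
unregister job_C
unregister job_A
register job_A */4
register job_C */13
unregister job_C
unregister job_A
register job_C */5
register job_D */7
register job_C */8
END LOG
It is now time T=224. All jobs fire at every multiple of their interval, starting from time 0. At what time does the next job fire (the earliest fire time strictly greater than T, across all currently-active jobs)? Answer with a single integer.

Answer: 231

Derivation:
Op 1: register job_A */13 -> active={job_A:*/13}
Op 2: register job_A */8 -> active={job_A:*/8}
Op 3: register job_C */14 -> active={job_A:*/8, job_C:*/14}
Op 4: unregister job_C -> active={job_A:*/8}
Op 5: unregister job_A -> active={}
Op 6: register job_A */4 -> active={job_A:*/4}
Op 7: register job_C */13 -> active={job_A:*/4, job_C:*/13}
Op 8: unregister job_C -> active={job_A:*/4}
Op 9: unregister job_A -> active={}
Op 10: register job_C */5 -> active={job_C:*/5}
Op 11: register job_D */7 -> active={job_C:*/5, job_D:*/7}
Op 12: register job_C */8 -> active={job_C:*/8, job_D:*/7}
  job_C: interval 8, next fire after T=224 is 232
  job_D: interval 7, next fire after T=224 is 231
Earliest fire time = 231 (job job_D)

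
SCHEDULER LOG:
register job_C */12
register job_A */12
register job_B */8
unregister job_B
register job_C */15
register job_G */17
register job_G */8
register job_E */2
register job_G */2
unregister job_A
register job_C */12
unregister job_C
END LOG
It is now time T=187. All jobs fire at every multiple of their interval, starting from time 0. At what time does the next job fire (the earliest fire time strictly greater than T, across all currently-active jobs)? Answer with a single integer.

Answer: 188

Derivation:
Op 1: register job_C */12 -> active={job_C:*/12}
Op 2: register job_A */12 -> active={job_A:*/12, job_C:*/12}
Op 3: register job_B */8 -> active={job_A:*/12, job_B:*/8, job_C:*/12}
Op 4: unregister job_B -> active={job_A:*/12, job_C:*/12}
Op 5: register job_C */15 -> active={job_A:*/12, job_C:*/15}
Op 6: register job_G */17 -> active={job_A:*/12, job_C:*/15, job_G:*/17}
Op 7: register job_G */8 -> active={job_A:*/12, job_C:*/15, job_G:*/8}
Op 8: register job_E */2 -> active={job_A:*/12, job_C:*/15, job_E:*/2, job_G:*/8}
Op 9: register job_G */2 -> active={job_A:*/12, job_C:*/15, job_E:*/2, job_G:*/2}
Op 10: unregister job_A -> active={job_C:*/15, job_E:*/2, job_G:*/2}
Op 11: register job_C */12 -> active={job_C:*/12, job_E:*/2, job_G:*/2}
Op 12: unregister job_C -> active={job_E:*/2, job_G:*/2}
  job_E: interval 2, next fire after T=187 is 188
  job_G: interval 2, next fire after T=187 is 188
Earliest fire time = 188 (job job_E)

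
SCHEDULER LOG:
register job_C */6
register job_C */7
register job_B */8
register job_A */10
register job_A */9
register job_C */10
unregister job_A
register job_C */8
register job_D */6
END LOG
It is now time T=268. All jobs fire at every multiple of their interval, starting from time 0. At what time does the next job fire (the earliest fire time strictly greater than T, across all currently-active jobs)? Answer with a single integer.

Op 1: register job_C */6 -> active={job_C:*/6}
Op 2: register job_C */7 -> active={job_C:*/7}
Op 3: register job_B */8 -> active={job_B:*/8, job_C:*/7}
Op 4: register job_A */10 -> active={job_A:*/10, job_B:*/8, job_C:*/7}
Op 5: register job_A */9 -> active={job_A:*/9, job_B:*/8, job_C:*/7}
Op 6: register job_C */10 -> active={job_A:*/9, job_B:*/8, job_C:*/10}
Op 7: unregister job_A -> active={job_B:*/8, job_C:*/10}
Op 8: register job_C */8 -> active={job_B:*/8, job_C:*/8}
Op 9: register job_D */6 -> active={job_B:*/8, job_C:*/8, job_D:*/6}
  job_B: interval 8, next fire after T=268 is 272
  job_C: interval 8, next fire after T=268 is 272
  job_D: interval 6, next fire after T=268 is 270
Earliest fire time = 270 (job job_D)

Answer: 270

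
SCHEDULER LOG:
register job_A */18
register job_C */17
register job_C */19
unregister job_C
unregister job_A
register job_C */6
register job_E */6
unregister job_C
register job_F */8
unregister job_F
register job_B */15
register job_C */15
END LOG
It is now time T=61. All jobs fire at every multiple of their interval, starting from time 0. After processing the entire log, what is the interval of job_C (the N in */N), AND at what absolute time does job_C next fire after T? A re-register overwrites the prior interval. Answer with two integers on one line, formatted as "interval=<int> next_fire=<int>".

Answer: interval=15 next_fire=75

Derivation:
Op 1: register job_A */18 -> active={job_A:*/18}
Op 2: register job_C */17 -> active={job_A:*/18, job_C:*/17}
Op 3: register job_C */19 -> active={job_A:*/18, job_C:*/19}
Op 4: unregister job_C -> active={job_A:*/18}
Op 5: unregister job_A -> active={}
Op 6: register job_C */6 -> active={job_C:*/6}
Op 7: register job_E */6 -> active={job_C:*/6, job_E:*/6}
Op 8: unregister job_C -> active={job_E:*/6}
Op 9: register job_F */8 -> active={job_E:*/6, job_F:*/8}
Op 10: unregister job_F -> active={job_E:*/6}
Op 11: register job_B */15 -> active={job_B:*/15, job_E:*/6}
Op 12: register job_C */15 -> active={job_B:*/15, job_C:*/15, job_E:*/6}
Final interval of job_C = 15
Next fire of job_C after T=61: (61//15+1)*15 = 75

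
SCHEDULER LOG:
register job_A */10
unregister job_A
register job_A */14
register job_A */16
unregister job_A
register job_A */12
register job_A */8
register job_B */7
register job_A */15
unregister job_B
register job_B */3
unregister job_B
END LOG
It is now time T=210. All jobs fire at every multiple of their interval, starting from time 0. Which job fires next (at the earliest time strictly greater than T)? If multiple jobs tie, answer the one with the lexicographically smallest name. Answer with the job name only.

Op 1: register job_A */10 -> active={job_A:*/10}
Op 2: unregister job_A -> active={}
Op 3: register job_A */14 -> active={job_A:*/14}
Op 4: register job_A */16 -> active={job_A:*/16}
Op 5: unregister job_A -> active={}
Op 6: register job_A */12 -> active={job_A:*/12}
Op 7: register job_A */8 -> active={job_A:*/8}
Op 8: register job_B */7 -> active={job_A:*/8, job_B:*/7}
Op 9: register job_A */15 -> active={job_A:*/15, job_B:*/7}
Op 10: unregister job_B -> active={job_A:*/15}
Op 11: register job_B */3 -> active={job_A:*/15, job_B:*/3}
Op 12: unregister job_B -> active={job_A:*/15}
  job_A: interval 15, next fire after T=210 is 225
Earliest = 225, winner (lex tiebreak) = job_A

Answer: job_A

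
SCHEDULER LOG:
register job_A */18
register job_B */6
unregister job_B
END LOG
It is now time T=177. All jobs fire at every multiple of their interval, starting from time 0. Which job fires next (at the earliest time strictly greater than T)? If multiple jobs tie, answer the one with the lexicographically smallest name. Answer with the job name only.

Answer: job_A

Derivation:
Op 1: register job_A */18 -> active={job_A:*/18}
Op 2: register job_B */6 -> active={job_A:*/18, job_B:*/6}
Op 3: unregister job_B -> active={job_A:*/18}
  job_A: interval 18, next fire after T=177 is 180
Earliest = 180, winner (lex tiebreak) = job_A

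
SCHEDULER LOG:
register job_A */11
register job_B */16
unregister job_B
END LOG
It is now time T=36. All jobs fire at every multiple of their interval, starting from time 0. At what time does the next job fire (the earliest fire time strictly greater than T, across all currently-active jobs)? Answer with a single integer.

Answer: 44

Derivation:
Op 1: register job_A */11 -> active={job_A:*/11}
Op 2: register job_B */16 -> active={job_A:*/11, job_B:*/16}
Op 3: unregister job_B -> active={job_A:*/11}
  job_A: interval 11, next fire after T=36 is 44
Earliest fire time = 44 (job job_A)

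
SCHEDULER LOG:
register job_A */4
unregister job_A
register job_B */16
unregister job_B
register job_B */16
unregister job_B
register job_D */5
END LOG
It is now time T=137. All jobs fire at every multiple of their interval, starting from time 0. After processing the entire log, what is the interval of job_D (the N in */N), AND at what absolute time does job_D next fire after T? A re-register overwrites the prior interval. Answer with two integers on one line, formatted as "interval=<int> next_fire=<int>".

Answer: interval=5 next_fire=140

Derivation:
Op 1: register job_A */4 -> active={job_A:*/4}
Op 2: unregister job_A -> active={}
Op 3: register job_B */16 -> active={job_B:*/16}
Op 4: unregister job_B -> active={}
Op 5: register job_B */16 -> active={job_B:*/16}
Op 6: unregister job_B -> active={}
Op 7: register job_D */5 -> active={job_D:*/5}
Final interval of job_D = 5
Next fire of job_D after T=137: (137//5+1)*5 = 140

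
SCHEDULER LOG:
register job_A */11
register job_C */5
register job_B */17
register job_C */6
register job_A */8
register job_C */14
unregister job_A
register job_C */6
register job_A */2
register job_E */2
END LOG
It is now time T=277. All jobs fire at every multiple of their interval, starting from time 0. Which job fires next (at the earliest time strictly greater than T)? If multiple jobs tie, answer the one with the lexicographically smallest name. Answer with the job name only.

Answer: job_A

Derivation:
Op 1: register job_A */11 -> active={job_A:*/11}
Op 2: register job_C */5 -> active={job_A:*/11, job_C:*/5}
Op 3: register job_B */17 -> active={job_A:*/11, job_B:*/17, job_C:*/5}
Op 4: register job_C */6 -> active={job_A:*/11, job_B:*/17, job_C:*/6}
Op 5: register job_A */8 -> active={job_A:*/8, job_B:*/17, job_C:*/6}
Op 6: register job_C */14 -> active={job_A:*/8, job_B:*/17, job_C:*/14}
Op 7: unregister job_A -> active={job_B:*/17, job_C:*/14}
Op 8: register job_C */6 -> active={job_B:*/17, job_C:*/6}
Op 9: register job_A */2 -> active={job_A:*/2, job_B:*/17, job_C:*/6}
Op 10: register job_E */2 -> active={job_A:*/2, job_B:*/17, job_C:*/6, job_E:*/2}
  job_A: interval 2, next fire after T=277 is 278
  job_B: interval 17, next fire after T=277 is 289
  job_C: interval 6, next fire after T=277 is 282
  job_E: interval 2, next fire after T=277 is 278
Earliest = 278, winner (lex tiebreak) = job_A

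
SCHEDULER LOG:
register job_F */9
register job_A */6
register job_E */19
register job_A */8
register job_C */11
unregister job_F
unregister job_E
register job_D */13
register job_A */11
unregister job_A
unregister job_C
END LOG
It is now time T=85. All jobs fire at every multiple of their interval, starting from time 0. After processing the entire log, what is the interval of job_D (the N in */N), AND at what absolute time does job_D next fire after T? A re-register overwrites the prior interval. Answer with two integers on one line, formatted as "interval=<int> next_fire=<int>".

Answer: interval=13 next_fire=91

Derivation:
Op 1: register job_F */9 -> active={job_F:*/9}
Op 2: register job_A */6 -> active={job_A:*/6, job_F:*/9}
Op 3: register job_E */19 -> active={job_A:*/6, job_E:*/19, job_F:*/9}
Op 4: register job_A */8 -> active={job_A:*/8, job_E:*/19, job_F:*/9}
Op 5: register job_C */11 -> active={job_A:*/8, job_C:*/11, job_E:*/19, job_F:*/9}
Op 6: unregister job_F -> active={job_A:*/8, job_C:*/11, job_E:*/19}
Op 7: unregister job_E -> active={job_A:*/8, job_C:*/11}
Op 8: register job_D */13 -> active={job_A:*/8, job_C:*/11, job_D:*/13}
Op 9: register job_A */11 -> active={job_A:*/11, job_C:*/11, job_D:*/13}
Op 10: unregister job_A -> active={job_C:*/11, job_D:*/13}
Op 11: unregister job_C -> active={job_D:*/13}
Final interval of job_D = 13
Next fire of job_D after T=85: (85//13+1)*13 = 91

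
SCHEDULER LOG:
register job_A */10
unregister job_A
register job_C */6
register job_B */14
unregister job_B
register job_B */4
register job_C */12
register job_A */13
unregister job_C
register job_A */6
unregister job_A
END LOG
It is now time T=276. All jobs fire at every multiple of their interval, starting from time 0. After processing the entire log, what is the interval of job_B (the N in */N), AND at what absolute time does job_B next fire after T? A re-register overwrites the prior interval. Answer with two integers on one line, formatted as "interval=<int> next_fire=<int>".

Op 1: register job_A */10 -> active={job_A:*/10}
Op 2: unregister job_A -> active={}
Op 3: register job_C */6 -> active={job_C:*/6}
Op 4: register job_B */14 -> active={job_B:*/14, job_C:*/6}
Op 5: unregister job_B -> active={job_C:*/6}
Op 6: register job_B */4 -> active={job_B:*/4, job_C:*/6}
Op 7: register job_C */12 -> active={job_B:*/4, job_C:*/12}
Op 8: register job_A */13 -> active={job_A:*/13, job_B:*/4, job_C:*/12}
Op 9: unregister job_C -> active={job_A:*/13, job_B:*/4}
Op 10: register job_A */6 -> active={job_A:*/6, job_B:*/4}
Op 11: unregister job_A -> active={job_B:*/4}
Final interval of job_B = 4
Next fire of job_B after T=276: (276//4+1)*4 = 280

Answer: interval=4 next_fire=280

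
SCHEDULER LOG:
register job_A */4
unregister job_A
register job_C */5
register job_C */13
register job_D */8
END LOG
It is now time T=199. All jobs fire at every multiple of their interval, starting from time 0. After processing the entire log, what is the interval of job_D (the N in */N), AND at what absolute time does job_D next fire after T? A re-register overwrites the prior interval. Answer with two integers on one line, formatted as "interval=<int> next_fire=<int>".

Answer: interval=8 next_fire=200

Derivation:
Op 1: register job_A */4 -> active={job_A:*/4}
Op 2: unregister job_A -> active={}
Op 3: register job_C */5 -> active={job_C:*/5}
Op 4: register job_C */13 -> active={job_C:*/13}
Op 5: register job_D */8 -> active={job_C:*/13, job_D:*/8}
Final interval of job_D = 8
Next fire of job_D after T=199: (199//8+1)*8 = 200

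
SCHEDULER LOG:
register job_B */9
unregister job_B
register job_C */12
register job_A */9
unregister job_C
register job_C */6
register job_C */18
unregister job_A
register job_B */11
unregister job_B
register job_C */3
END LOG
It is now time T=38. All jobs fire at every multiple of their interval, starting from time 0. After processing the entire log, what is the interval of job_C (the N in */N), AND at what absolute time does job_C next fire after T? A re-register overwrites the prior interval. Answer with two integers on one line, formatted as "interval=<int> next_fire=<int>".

Answer: interval=3 next_fire=39

Derivation:
Op 1: register job_B */9 -> active={job_B:*/9}
Op 2: unregister job_B -> active={}
Op 3: register job_C */12 -> active={job_C:*/12}
Op 4: register job_A */9 -> active={job_A:*/9, job_C:*/12}
Op 5: unregister job_C -> active={job_A:*/9}
Op 6: register job_C */6 -> active={job_A:*/9, job_C:*/6}
Op 7: register job_C */18 -> active={job_A:*/9, job_C:*/18}
Op 8: unregister job_A -> active={job_C:*/18}
Op 9: register job_B */11 -> active={job_B:*/11, job_C:*/18}
Op 10: unregister job_B -> active={job_C:*/18}
Op 11: register job_C */3 -> active={job_C:*/3}
Final interval of job_C = 3
Next fire of job_C after T=38: (38//3+1)*3 = 39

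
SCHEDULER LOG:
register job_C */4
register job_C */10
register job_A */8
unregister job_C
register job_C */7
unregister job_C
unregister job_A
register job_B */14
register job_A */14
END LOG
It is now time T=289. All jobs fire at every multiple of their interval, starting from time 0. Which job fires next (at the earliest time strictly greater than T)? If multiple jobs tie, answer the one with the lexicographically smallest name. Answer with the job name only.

Op 1: register job_C */4 -> active={job_C:*/4}
Op 2: register job_C */10 -> active={job_C:*/10}
Op 3: register job_A */8 -> active={job_A:*/8, job_C:*/10}
Op 4: unregister job_C -> active={job_A:*/8}
Op 5: register job_C */7 -> active={job_A:*/8, job_C:*/7}
Op 6: unregister job_C -> active={job_A:*/8}
Op 7: unregister job_A -> active={}
Op 8: register job_B */14 -> active={job_B:*/14}
Op 9: register job_A */14 -> active={job_A:*/14, job_B:*/14}
  job_A: interval 14, next fire after T=289 is 294
  job_B: interval 14, next fire after T=289 is 294
Earliest = 294, winner (lex tiebreak) = job_A

Answer: job_A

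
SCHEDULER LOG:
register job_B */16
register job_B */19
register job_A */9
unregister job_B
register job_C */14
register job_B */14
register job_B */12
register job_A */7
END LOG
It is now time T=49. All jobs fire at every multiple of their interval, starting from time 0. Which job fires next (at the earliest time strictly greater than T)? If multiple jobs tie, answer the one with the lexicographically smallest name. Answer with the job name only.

Op 1: register job_B */16 -> active={job_B:*/16}
Op 2: register job_B */19 -> active={job_B:*/19}
Op 3: register job_A */9 -> active={job_A:*/9, job_B:*/19}
Op 4: unregister job_B -> active={job_A:*/9}
Op 5: register job_C */14 -> active={job_A:*/9, job_C:*/14}
Op 6: register job_B */14 -> active={job_A:*/9, job_B:*/14, job_C:*/14}
Op 7: register job_B */12 -> active={job_A:*/9, job_B:*/12, job_C:*/14}
Op 8: register job_A */7 -> active={job_A:*/7, job_B:*/12, job_C:*/14}
  job_A: interval 7, next fire after T=49 is 56
  job_B: interval 12, next fire after T=49 is 60
  job_C: interval 14, next fire after T=49 is 56
Earliest = 56, winner (lex tiebreak) = job_A

Answer: job_A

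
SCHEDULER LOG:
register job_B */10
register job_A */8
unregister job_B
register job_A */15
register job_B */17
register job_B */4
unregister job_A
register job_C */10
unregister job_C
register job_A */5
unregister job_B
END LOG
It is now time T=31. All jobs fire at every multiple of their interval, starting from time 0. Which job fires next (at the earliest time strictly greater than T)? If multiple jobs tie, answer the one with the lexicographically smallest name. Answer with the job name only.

Answer: job_A

Derivation:
Op 1: register job_B */10 -> active={job_B:*/10}
Op 2: register job_A */8 -> active={job_A:*/8, job_B:*/10}
Op 3: unregister job_B -> active={job_A:*/8}
Op 4: register job_A */15 -> active={job_A:*/15}
Op 5: register job_B */17 -> active={job_A:*/15, job_B:*/17}
Op 6: register job_B */4 -> active={job_A:*/15, job_B:*/4}
Op 7: unregister job_A -> active={job_B:*/4}
Op 8: register job_C */10 -> active={job_B:*/4, job_C:*/10}
Op 9: unregister job_C -> active={job_B:*/4}
Op 10: register job_A */5 -> active={job_A:*/5, job_B:*/4}
Op 11: unregister job_B -> active={job_A:*/5}
  job_A: interval 5, next fire after T=31 is 35
Earliest = 35, winner (lex tiebreak) = job_A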